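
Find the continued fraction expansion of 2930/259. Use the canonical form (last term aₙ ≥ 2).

[11; 3, 5, 16]

2930 = 11*259 + 81
259 = 3*81 + 16
81 = 5*16 + 1
16 = 16*1 + 0  (stop)
So 2930/259 = [11; 3, 5, 16].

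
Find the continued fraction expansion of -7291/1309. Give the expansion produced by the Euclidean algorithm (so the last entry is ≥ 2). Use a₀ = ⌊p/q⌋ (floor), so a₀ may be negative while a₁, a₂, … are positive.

-7291 = -6·1309 + 563
1309 = 2·563 + 183
563 = 3·183 + 14
183 = 13·14 + 1
14 = 14·1 + 0  (stop)
So -7291/1309 = [-6; 2, 3, 13, 14].

[-6; 2, 3, 13, 14]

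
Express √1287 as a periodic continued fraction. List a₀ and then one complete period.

[35; 1, 6, 1, 70]

a₀ = ⌊√1287⌋ = 35.
With m₀=0, d₀=1 and mₖ₊₁ = dₖaₖ − mₖ, dₖ₊₁ = (n − mₖ₊₁²)/dₖ, aₖ₊₁ = ⌊(a₀+mₖ₊₁)/dₖ₊₁⌋:
  k=1: m=35, d=62, a=1
  k=2: m=27, d=9, a=6
  k=3: m=27, d=62, a=1
  k=4: m=35, d=1, a=70
d=1 and a=2a₀=70 at k=4, so the next step gives (m, d) = (35, 62) again — its k=1 value — and the period has length 4.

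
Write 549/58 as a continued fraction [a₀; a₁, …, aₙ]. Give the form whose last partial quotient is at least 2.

[9; 2, 6, 1, 3]

549 = 9×58 + 27
58 = 2×27 + 4
27 = 6×4 + 3
4 = 1×3 + 1
3 = 3×1 + 0  (stop)
So 549/58 = [9; 2, 6, 1, 3].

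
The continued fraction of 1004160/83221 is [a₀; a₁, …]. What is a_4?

1004160 = 12·83221 + 5508   →  a_0 = 12
83221 = 15·5508 + 601   →  a_1 = 15
5508 = 9·601 + 99   →  a_2 = 9
601 = 6·99 + 7   →  a_3 = 6
99 = 14·7 + 1   →  a_4 = 14

14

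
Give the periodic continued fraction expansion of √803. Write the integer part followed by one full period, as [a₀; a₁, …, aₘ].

a₀ = ⌊√803⌋ = 28.
With m₀=0, d₀=1 and mₖ₊₁ = dₖaₖ − mₖ, dₖ₊₁ = (n − mₖ₊₁²)/dₖ, aₖ₊₁ = ⌊(a₀+mₖ₊₁)/dₖ₊₁⌋:
  k=1: m=28, d=19, a=2
  k=2: m=10, d=37, a=1
  k=3: m=27, d=2, a=27
  k=4: m=27, d=37, a=1
  k=5: m=10, d=19, a=2
  k=6: m=28, d=1, a=56
d=1 and a=2a₀=56 at k=6, so the next step gives (m, d) = (28, 19) again — its k=1 value — and the period has length 6.

[28; 2, 1, 27, 1, 2, 56]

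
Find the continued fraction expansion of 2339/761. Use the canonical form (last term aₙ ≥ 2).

2339 = 3×761 + 56
761 = 13×56 + 33
56 = 1×33 + 23
33 = 1×23 + 10
23 = 2×10 + 3
10 = 3×3 + 1
3 = 3×1 + 0  (stop)
So 2339/761 = [3; 13, 1, 1, 2, 3, 3].

[3; 13, 1, 1, 2, 3, 3]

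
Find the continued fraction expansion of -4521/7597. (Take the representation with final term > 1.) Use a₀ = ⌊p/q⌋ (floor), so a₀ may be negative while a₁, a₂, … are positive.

[-1; 2, 2, 7, 1, 3, 3, 14]

-4521 = -1×7597 + 3076
7597 = 2×3076 + 1445
3076 = 2×1445 + 186
1445 = 7×186 + 143
186 = 1×143 + 43
143 = 3×43 + 14
43 = 3×14 + 1
14 = 14×1 + 0  (stop)
So -4521/7597 = [-1; 2, 2, 7, 1, 3, 3, 14].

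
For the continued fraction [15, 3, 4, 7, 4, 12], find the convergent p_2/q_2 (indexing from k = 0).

Using pₖ = aₖpₖ₋₁ + pₖ₋₂, qₖ = aₖqₖ₋₁ + qₖ₋₂ (with p₋₁=1, p₋₂=0, q₋₁=0, q₋₂=1):
  k=0: a=15, p=15, q=1
  k=1: a=3, p=46, q=3
  k=2: a=4, p=199, q=13

199/13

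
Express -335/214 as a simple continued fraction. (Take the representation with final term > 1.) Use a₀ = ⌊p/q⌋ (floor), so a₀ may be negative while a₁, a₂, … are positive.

[-2; 2, 3, 3, 9]

-335 = -2*214 + 93
214 = 2*93 + 28
93 = 3*28 + 9
28 = 3*9 + 1
9 = 9*1 + 0  (stop)
So -335/214 = [-2; 2, 3, 3, 9].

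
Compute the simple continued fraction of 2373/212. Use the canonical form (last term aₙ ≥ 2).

2373 = 11×212 + 41
212 = 5×41 + 7
41 = 5×7 + 6
7 = 1×6 + 1
6 = 6×1 + 0  (stop)
So 2373/212 = [11; 5, 5, 1, 6].

[11; 5, 5, 1, 6]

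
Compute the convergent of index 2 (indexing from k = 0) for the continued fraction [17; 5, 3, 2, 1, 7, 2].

Using pₖ = aₖpₖ₋₁ + pₖ₋₂, qₖ = aₖqₖ₋₁ + qₖ₋₂ (with p₋₁=1, p₋₂=0, q₋₁=0, q₋₂=1):
  k=0: a=17, p=17, q=1
  k=1: a=5, p=86, q=5
  k=2: a=3, p=275, q=16

275/16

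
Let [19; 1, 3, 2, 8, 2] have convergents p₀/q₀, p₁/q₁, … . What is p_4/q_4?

1503/76

Using pₖ = aₖpₖ₋₁ + pₖ₋₂, qₖ = aₖqₖ₋₁ + qₖ₋₂ (with p₋₁=1, p₋₂=0, q₋₁=0, q₋₂=1):
  k=0: a=19, p=19, q=1
  k=1: a=1, p=20, q=1
  k=2: a=3, p=79, q=4
  k=3: a=2, p=178, q=9
  k=4: a=8, p=1503, q=76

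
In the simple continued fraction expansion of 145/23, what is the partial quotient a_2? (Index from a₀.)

3

145 = 6·23 + 7   →  a_0 = 6
23 = 3·7 + 2   →  a_1 = 3
7 = 3·2 + 1   →  a_2 = 3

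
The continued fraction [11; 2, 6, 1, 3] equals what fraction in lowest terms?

665/58

Using pₖ = aₖpₖ₋₁ + pₖ₋₂ and qₖ = aₖqₖ₋₁ + qₖ₋₂:
  k=0: a=11, p=11, q=1
  k=1: a=2, p=23, q=2
  k=2: a=6, p=149, q=13
  k=3: a=1, p=172, q=15
  k=4: a=3, p=665, q=58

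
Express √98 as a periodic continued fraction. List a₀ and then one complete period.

a₀ = ⌊√98⌋ = 9.

[9; 1, 8, 1, 18]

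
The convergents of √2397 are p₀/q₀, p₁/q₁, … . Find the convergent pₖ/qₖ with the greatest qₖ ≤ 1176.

√2397 = [48; 1, 23, 2, 23, 1, 96, …] (period length 6).
Convergents:
  p_0/q_0 = 48/1
  p_1/q_1 = 49/1
  p_2/q_2 = 1175/24
  p_3/q_3 = 2399/49
  p_4/q_4 = 56352/1151
  p_5/q_5 = 58751/1200
q_4 = 1151 ≤ 1176 < 1200 = q_5, so the answer is 56352/1151.

56352/1151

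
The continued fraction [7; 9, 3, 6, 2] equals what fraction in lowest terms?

Using pₖ = aₖpₖ₋₁ + pₖ₋₂ and qₖ = aₖqₖ₋₁ + qₖ₋₂:
  k=0: a=7, p=7, q=1
  k=1: a=9, p=64, q=9
  k=2: a=3, p=199, q=28
  k=3: a=6, p=1258, q=177
  k=4: a=2, p=2715, q=382

2715/382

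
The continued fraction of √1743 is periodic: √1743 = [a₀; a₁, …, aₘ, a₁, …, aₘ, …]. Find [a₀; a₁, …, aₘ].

a₀ = ⌊√1743⌋ = 41.

[41; 1, 2, 1, 82]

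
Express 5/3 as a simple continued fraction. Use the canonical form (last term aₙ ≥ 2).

[1; 1, 2]

5 = 1×3 + 2
3 = 1×2 + 1
2 = 2×1 + 0  (stop)
So 5/3 = [1; 1, 2].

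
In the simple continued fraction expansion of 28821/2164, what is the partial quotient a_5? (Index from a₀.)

2

28821 = 13·2164 + 689   →  a_0 = 13
2164 = 3·689 + 97   →  a_1 = 3
689 = 7·97 + 10   →  a_2 = 7
97 = 9·10 + 7   →  a_3 = 9
10 = 1·7 + 3   →  a_4 = 1
7 = 2·3 + 1   →  a_5 = 2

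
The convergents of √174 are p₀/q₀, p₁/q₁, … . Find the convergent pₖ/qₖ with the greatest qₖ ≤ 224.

√174 = [13; 5, 4, 5, 26, …] (period length 4).
Convergents:
  p_0/q_0 = 13/1
  p_1/q_1 = 66/5
  p_2/q_2 = 277/21
  p_3/q_3 = 1451/110
  p_4/q_4 = 38003/2881
q_3 = 110 ≤ 224 < 2881 = q_4, so the answer is 1451/110.

1451/110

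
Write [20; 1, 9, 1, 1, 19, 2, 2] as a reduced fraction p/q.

43733/2092

Fold from the inside: start with 2/1.
  2 + 1/2 = 5/2
  19 + 2/5 = 97/5
  1 + 5/97 = 102/97
  1 + 97/102 = 199/102
  9 + 102/199 = 1893/199
  1 + 199/1893 = 2092/1893
  20 + 1893/2092 = 43733/2092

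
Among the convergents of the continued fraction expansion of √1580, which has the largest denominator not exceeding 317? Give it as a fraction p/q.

√1580 = [39; 1, 2, 1, 78, …] (period length 4).
Convergents:
  p_0/q_0 = 39/1
  p_1/q_1 = 40/1
  p_2/q_2 = 119/3
  p_3/q_3 = 159/4
  p_4/q_4 = 12521/315
  p_5/q_5 = 12680/319
q_4 = 315 ≤ 317 < 319 = q_5, so the answer is 12521/315.

12521/315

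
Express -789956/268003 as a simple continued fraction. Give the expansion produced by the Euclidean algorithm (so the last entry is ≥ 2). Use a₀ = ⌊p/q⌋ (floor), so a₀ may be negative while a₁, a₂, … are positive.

[-3; 19, 14, 9, 7, 3, 1, 3]

-789956 = -3*268003 + 14053
268003 = 19*14053 + 996
14053 = 14*996 + 109
996 = 9*109 + 15
109 = 7*15 + 4
15 = 3*4 + 3
4 = 1*3 + 1
3 = 3*1 + 0  (stop)
So -789956/268003 = [-3; 19, 14, 9, 7, 3, 1, 3].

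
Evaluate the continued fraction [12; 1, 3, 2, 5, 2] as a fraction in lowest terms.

1367/107

Using pₖ = aₖpₖ₋₁ + pₖ₋₂ and qₖ = aₖqₖ₋₁ + qₖ₋₂:
  k=0: a=12, p=12, q=1
  k=1: a=1, p=13, q=1
  k=2: a=3, p=51, q=4
  k=3: a=2, p=115, q=9
  k=4: a=5, p=626, q=49
  k=5: a=2, p=1367, q=107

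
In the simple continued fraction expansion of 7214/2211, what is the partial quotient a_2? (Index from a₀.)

1

7214 = 3·2211 + 581   →  a_0 = 3
2211 = 3·581 + 468   →  a_1 = 3
581 = 1·468 + 113   →  a_2 = 1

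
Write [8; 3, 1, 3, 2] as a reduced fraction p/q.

Using pₖ = aₖpₖ₋₁ + pₖ₋₂ and qₖ = aₖqₖ₋₁ + qₖ₋₂:
  k=0: a=8, p=8, q=1
  k=1: a=3, p=25, q=3
  k=2: a=1, p=33, q=4
  k=3: a=3, p=124, q=15
  k=4: a=2, p=281, q=34

281/34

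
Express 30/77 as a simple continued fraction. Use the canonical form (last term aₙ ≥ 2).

30 = 0×77 + 30
77 = 2×30 + 17
30 = 1×17 + 13
17 = 1×13 + 4
13 = 3×4 + 1
4 = 4×1 + 0  (stop)
So 30/77 = [0; 2, 1, 1, 3, 4].

[0; 2, 1, 1, 3, 4]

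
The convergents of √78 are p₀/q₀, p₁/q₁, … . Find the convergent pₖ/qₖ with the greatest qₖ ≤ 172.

945/107

√78 = [8; 1, 4, 1, 16, …] (period length 4).
Convergents:
  p_0/q_0 = 8/1
  p_1/q_1 = 9/1
  p_2/q_2 = 44/5
  p_3/q_3 = 53/6
  p_4/q_4 = 892/101
  p_5/q_5 = 945/107
  p_6/q_6 = 4672/529
q_5 = 107 ≤ 172 < 529 = q_6, so the answer is 945/107.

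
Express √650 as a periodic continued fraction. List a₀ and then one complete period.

[25; 2, 50]

a₀ = ⌊√650⌋ = 25.
With m₀=0, d₀=1 and mₖ₊₁ = dₖaₖ − mₖ, dₖ₊₁ = (n − mₖ₊₁²)/dₖ, aₖ₊₁ = ⌊(a₀+mₖ₊₁)/dₖ₊₁⌋:
  k=1: m=25, d=25, a=2
  k=2: m=25, d=1, a=50
d=1 and a=2a₀=50 at k=2, so the next step gives (m, d) = (25, 25) again — its k=1 value — and the period has length 2.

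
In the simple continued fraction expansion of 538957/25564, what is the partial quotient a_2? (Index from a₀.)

10

538957 = 21·25564 + 2113   →  a_0 = 21
25564 = 12·2113 + 208   →  a_1 = 12
2113 = 10·208 + 33   →  a_2 = 10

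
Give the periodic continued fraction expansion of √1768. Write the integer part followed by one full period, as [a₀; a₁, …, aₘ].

a₀ = ⌊√1768⌋ = 42.
With m₀=0, d₀=1 and mₖ₊₁ = dₖaₖ − mₖ, dₖ₊₁ = (n − mₖ₊₁²)/dₖ, aₖ₊₁ = ⌊(a₀+mₖ₊₁)/dₖ₊₁⌋:
  k=1: m=42, d=4, a=21
  k=2: m=42, d=1, a=84
d=1 and a=2a₀=84 at k=2, so the next step gives (m, d) = (42, 4) again — its k=1 value — and the period has length 2.

[42; 21, 84]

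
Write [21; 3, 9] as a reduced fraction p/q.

597/28

Using pₖ = aₖpₖ₋₁ + pₖ₋₂ and qₖ = aₖqₖ₋₁ + qₖ₋₂:
  k=0: a=21, p=21, q=1
  k=1: a=3, p=64, q=3
  k=2: a=9, p=597, q=28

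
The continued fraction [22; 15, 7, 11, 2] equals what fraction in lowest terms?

54459/2468

Fold from the inside: start with 2/1.
  11 + 1/2 = 23/2
  7 + 2/23 = 163/23
  15 + 23/163 = 2468/163
  22 + 163/2468 = 54459/2468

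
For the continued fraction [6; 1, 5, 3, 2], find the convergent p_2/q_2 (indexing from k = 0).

41/6

Using pₖ = aₖpₖ₋₁ + pₖ₋₂, qₖ = aₖqₖ₋₁ + qₖ₋₂ (with p₋₁=1, p₋₂=0, q₋₁=0, q₋₂=1):
  k=0: a=6, p=6, q=1
  k=1: a=1, p=7, q=1
  k=2: a=5, p=41, q=6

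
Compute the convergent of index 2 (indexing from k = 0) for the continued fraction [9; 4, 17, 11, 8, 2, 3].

638/69

Using pₖ = aₖpₖ₋₁ + pₖ₋₂, qₖ = aₖqₖ₋₁ + qₖ₋₂ (with p₋₁=1, p₋₂=0, q₋₁=0, q₋₂=1):
  k=0: a=9, p=9, q=1
  k=1: a=4, p=37, q=4
  k=2: a=17, p=638, q=69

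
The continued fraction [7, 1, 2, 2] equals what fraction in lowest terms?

Fold from the inside: start with 2/1.
  2 + 1/2 = 5/2
  1 + 2/5 = 7/5
  7 + 5/7 = 54/7

54/7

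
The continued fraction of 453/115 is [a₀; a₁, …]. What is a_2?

15

453 = 3·115 + 108   →  a_0 = 3
115 = 1·108 + 7   →  a_1 = 1
108 = 15·7 + 3   →  a_2 = 15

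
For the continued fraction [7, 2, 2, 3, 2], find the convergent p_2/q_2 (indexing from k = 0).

Using pₖ = aₖpₖ₋₁ + pₖ₋₂, qₖ = aₖqₖ₋₁ + qₖ₋₂ (with p₋₁=1, p₋₂=0, q₋₁=0, q₋₂=1):
  k=0: a=7, p=7, q=1
  k=1: a=2, p=15, q=2
  k=2: a=2, p=37, q=5

37/5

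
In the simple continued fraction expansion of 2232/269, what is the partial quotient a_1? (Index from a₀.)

3

2232 = 8·269 + 80   →  a_0 = 8
269 = 3·80 + 29   →  a_1 = 3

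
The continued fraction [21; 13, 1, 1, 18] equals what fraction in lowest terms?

10537/500

Fold from the inside: start with 18/1.
  1 + 1/18 = 19/18
  1 + 18/19 = 37/19
  13 + 19/37 = 500/37
  21 + 37/500 = 10537/500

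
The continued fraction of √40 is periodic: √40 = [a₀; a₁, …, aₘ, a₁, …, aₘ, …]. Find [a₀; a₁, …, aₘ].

[6; 3, 12]

a₀ = ⌊√40⌋ = 6.
With m₀=0, d₀=1 and mₖ₊₁ = dₖaₖ − mₖ, dₖ₊₁ = (n − mₖ₊₁²)/dₖ, aₖ₊₁ = ⌊(a₀+mₖ₊₁)/dₖ₊₁⌋:
  k=1: m=6, d=4, a=3
  k=2: m=6, d=1, a=12
d=1 and a=2a₀=12 at k=2, so the next step gives (m, d) = (6, 4) again — its k=1 value — and the period has length 2.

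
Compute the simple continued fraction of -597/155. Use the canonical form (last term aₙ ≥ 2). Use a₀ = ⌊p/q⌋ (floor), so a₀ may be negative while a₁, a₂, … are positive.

[-4; 6, 1, 2, 1, 5]

-597 = -4·155 + 23
155 = 6·23 + 17
23 = 1·17 + 6
17 = 2·6 + 5
6 = 1·5 + 1
5 = 5·1 + 0  (stop)
So -597/155 = [-4; 6, 1, 2, 1, 5].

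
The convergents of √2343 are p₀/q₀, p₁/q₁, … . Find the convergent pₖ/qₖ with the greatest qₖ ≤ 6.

242/5

√2343 = [48; 2, 2, 8, 2, 2, 96, …] (period length 6).
Convergents:
  p_0/q_0 = 48/1
  p_1/q_1 = 97/2
  p_2/q_2 = 242/5
  p_3/q_3 = 2033/42
q_2 = 5 ≤ 6 < 42 = q_3, so the answer is 242/5.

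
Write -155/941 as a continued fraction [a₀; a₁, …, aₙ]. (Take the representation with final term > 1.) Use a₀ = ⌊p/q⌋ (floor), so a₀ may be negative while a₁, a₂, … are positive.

-155 = -1*941 + 786
941 = 1*786 + 155
786 = 5*155 + 11
155 = 14*11 + 1
11 = 11*1 + 0  (stop)
So -155/941 = [-1; 1, 5, 14, 11].

[-1; 1, 5, 14, 11]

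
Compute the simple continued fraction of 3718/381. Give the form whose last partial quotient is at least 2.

[9; 1, 3, 7, 13]

3718 = 9*381 + 289
381 = 1*289 + 92
289 = 3*92 + 13
92 = 7*13 + 1
13 = 13*1 + 0  (stop)
So 3718/381 = [9; 1, 3, 7, 13].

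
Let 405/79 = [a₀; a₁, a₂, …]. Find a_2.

405 = 5·79 + 10   →  a_0 = 5
79 = 7·10 + 9   →  a_1 = 7
10 = 1·9 + 1   →  a_2 = 1

1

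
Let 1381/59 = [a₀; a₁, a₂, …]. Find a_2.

1381 = 23·59 + 24   →  a_0 = 23
59 = 2·24 + 11   →  a_1 = 2
24 = 2·11 + 2   →  a_2 = 2

2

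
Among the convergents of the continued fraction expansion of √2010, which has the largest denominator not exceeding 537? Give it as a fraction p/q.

√2010 = [44; 1, 4, 1, 88, …] (period length 4).
Convergents:
  p_0/q_0 = 44/1
  p_1/q_1 = 45/1
  p_2/q_2 = 224/5
  p_3/q_3 = 269/6
  p_4/q_4 = 23896/533
  p_5/q_5 = 24165/539
q_4 = 533 ≤ 537 < 539 = q_5, so the answer is 23896/533.

23896/533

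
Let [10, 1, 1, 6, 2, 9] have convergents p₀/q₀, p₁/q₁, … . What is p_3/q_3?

Using pₖ = aₖpₖ₋₁ + pₖ₋₂, qₖ = aₖqₖ₋₁ + qₖ₋₂ (with p₋₁=1, p₋₂=0, q₋₁=0, q₋₂=1):
  k=0: a=10, p=10, q=1
  k=1: a=1, p=11, q=1
  k=2: a=1, p=21, q=2
  k=3: a=6, p=137, q=13

137/13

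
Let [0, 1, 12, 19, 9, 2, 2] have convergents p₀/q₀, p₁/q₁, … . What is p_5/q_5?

4375/4738

Using pₖ = aₖpₖ₋₁ + pₖ₋₂, qₖ = aₖqₖ₋₁ + qₖ₋₂ (with p₋₁=1, p₋₂=0, q₋₁=0, q₋₂=1):
  k=0: a=0, p=0, q=1
  k=1: a=1, p=1, q=1
  k=2: a=12, p=12, q=13
  k=3: a=19, p=229, q=248
  k=4: a=9, p=2073, q=2245
  k=5: a=2, p=4375, q=4738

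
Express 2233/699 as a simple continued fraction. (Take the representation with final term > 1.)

2233 = 3×699 + 136
699 = 5×136 + 19
136 = 7×19 + 3
19 = 6×3 + 1
3 = 3×1 + 0  (stop)
So 2233/699 = [3; 5, 7, 6, 3].

[3; 5, 7, 6, 3]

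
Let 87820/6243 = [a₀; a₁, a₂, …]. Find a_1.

87820 = 14·6243 + 418   →  a_0 = 14
6243 = 14·418 + 391   →  a_1 = 14

14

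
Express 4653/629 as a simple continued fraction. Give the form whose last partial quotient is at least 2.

[7; 2, 1, 1, 15, 8]

4653 = 7·629 + 250
629 = 2·250 + 129
250 = 1·129 + 121
129 = 1·121 + 8
121 = 15·8 + 1
8 = 8·1 + 0  (stop)
So 4653/629 = [7; 2, 1, 1, 15, 8].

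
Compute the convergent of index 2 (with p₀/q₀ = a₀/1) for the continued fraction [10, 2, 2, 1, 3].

Using pₖ = aₖpₖ₋₁ + pₖ₋₂, qₖ = aₖqₖ₋₁ + qₖ₋₂ (with p₋₁=1, p₋₂=0, q₋₁=0, q₋₂=1):
  k=0: a=10, p=10, q=1
  k=1: a=2, p=21, q=2
  k=2: a=2, p=52, q=5

52/5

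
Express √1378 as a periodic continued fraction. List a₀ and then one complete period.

a₀ = ⌊√1378⌋ = 37.
With m₀=0, d₀=1 and mₖ₊₁ = dₖaₖ − mₖ, dₖ₊₁ = (n − mₖ₊₁²)/dₖ, aₖ₊₁ = ⌊(a₀+mₖ₊₁)/dₖ₊₁⌋:
  k=1: m=37, d=9, a=8
  k=2: m=35, d=17, a=4
  k=3: m=33, d=17, a=4
  k=4: m=35, d=9, a=8
  k=5: m=37, d=1, a=74
d=1 and a=2a₀=74 at k=5, so the next step gives (m, d) = (37, 9) again — its k=1 value — and the period has length 5.

[37; 8, 4, 4, 8, 74]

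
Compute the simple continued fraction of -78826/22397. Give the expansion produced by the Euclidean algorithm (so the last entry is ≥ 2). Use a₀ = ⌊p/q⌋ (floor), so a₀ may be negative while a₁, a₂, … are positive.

-78826 = -4·22397 + 10762
22397 = 2·10762 + 873
10762 = 12·873 + 286
873 = 3·286 + 15
286 = 19·15 + 1
15 = 15·1 + 0  (stop)
So -78826/22397 = [-4; 2, 12, 3, 19, 15].

[-4; 2, 12, 3, 19, 15]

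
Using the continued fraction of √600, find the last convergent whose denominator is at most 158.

2376/97

√600 = [24; 2, 48, …] (period length 2).
Convergents:
  p_0/q_0 = 24/1
  p_1/q_1 = 49/2
  p_2/q_2 = 2376/97
  p_3/q_3 = 4801/196
q_2 = 97 ≤ 158 < 196 = q_3, so the answer is 2376/97.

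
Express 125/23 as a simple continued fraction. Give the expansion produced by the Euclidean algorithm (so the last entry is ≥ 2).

125 = 5*23 + 10
23 = 2*10 + 3
10 = 3*3 + 1
3 = 3*1 + 0  (stop)
So 125/23 = [5; 2, 3, 3].

[5; 2, 3, 3]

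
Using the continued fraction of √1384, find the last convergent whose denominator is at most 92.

√1384 = [37; 4, 1, 17, 1, 4, 74, …] (period length 6).
Convergents:
  p_0/q_0 = 37/1
  p_1/q_1 = 149/4
  p_2/q_2 = 186/5
  p_3/q_3 = 3311/89
  p_4/q_4 = 3497/94
q_3 = 89 ≤ 92 < 94 = q_4, so the answer is 3311/89.

3311/89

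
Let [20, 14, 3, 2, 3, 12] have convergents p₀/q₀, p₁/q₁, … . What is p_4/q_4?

Using pₖ = aₖpₖ₋₁ + pₖ₋₂, qₖ = aₖqₖ₋₁ + qₖ₋₂ (with p₋₁=1, p₋₂=0, q₋₁=0, q₋₂=1):
  k=0: a=20, p=20, q=1
  k=1: a=14, p=281, q=14
  k=2: a=3, p=863, q=43
  k=3: a=2, p=2007, q=100
  k=4: a=3, p=6884, q=343

6884/343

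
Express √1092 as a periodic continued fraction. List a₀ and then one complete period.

a₀ = ⌊√1092⌋ = 33.
With m₀=0, d₀=1 and mₖ₊₁ = dₖaₖ − mₖ, dₖ₊₁ = (n − mₖ₊₁²)/dₖ, aₖ₊₁ = ⌊(a₀+mₖ₊₁)/dₖ₊₁⌋:
  k=1: m=33, d=3, a=22
  k=2: m=33, d=1, a=66
d=1 and a=2a₀=66 at k=2, so the next step gives (m, d) = (33, 3) again — its k=1 value — and the period has length 2.

[33; 22, 66]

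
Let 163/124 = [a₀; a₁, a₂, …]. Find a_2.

163 = 1·124 + 39   →  a_0 = 1
124 = 3·39 + 7   →  a_1 = 3
39 = 5·7 + 4   →  a_2 = 5

5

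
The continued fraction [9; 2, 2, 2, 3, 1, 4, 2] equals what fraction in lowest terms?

5263/559

Fold from the inside: start with 2/1.
  4 + 1/2 = 9/2
  1 + 2/9 = 11/9
  3 + 9/11 = 42/11
  2 + 11/42 = 95/42
  2 + 42/95 = 232/95
  2 + 95/232 = 559/232
  9 + 232/559 = 5263/559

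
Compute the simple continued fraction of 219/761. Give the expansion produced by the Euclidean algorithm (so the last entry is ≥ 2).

219 = 0×761 + 219
761 = 3×219 + 104
219 = 2×104 + 11
104 = 9×11 + 5
11 = 2×5 + 1
5 = 5×1 + 0  (stop)
So 219/761 = [0; 3, 2, 9, 2, 5].

[0; 3, 2, 9, 2, 5]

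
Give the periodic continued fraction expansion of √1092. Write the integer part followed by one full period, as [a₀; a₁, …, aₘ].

a₀ = ⌊√1092⌋ = 33.

[33; 22, 66]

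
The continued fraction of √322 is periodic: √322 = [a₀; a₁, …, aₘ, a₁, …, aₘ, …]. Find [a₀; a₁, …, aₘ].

a₀ = ⌊√322⌋ = 17.
With m₀=0, d₀=1 and mₖ₊₁ = dₖaₖ − mₖ, dₖ₊₁ = (n − mₖ₊₁²)/dₖ, aₖ₊₁ = ⌊(a₀+mₖ₊₁)/dₖ₊₁⌋:
  k=1: m=17, d=33, a=1
  k=2: m=16, d=2, a=16
  k=3: m=16, d=33, a=1
  k=4: m=17, d=1, a=34
d=1 and a=2a₀=34 at k=4, so the next step gives (m, d) = (17, 33) again — its k=1 value — and the period has length 4.

[17; 1, 16, 1, 34]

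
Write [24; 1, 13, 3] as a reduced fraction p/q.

Fold from the inside: start with 3/1.
  13 + 1/3 = 40/3
  1 + 3/40 = 43/40
  24 + 40/43 = 1072/43

1072/43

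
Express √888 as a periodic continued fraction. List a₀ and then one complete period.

a₀ = ⌊√888⌋ = 29.
With m₀=0, d₀=1 and mₖ₊₁ = dₖaₖ − mₖ, dₖ₊₁ = (n − mₖ₊₁²)/dₖ, aₖ₊₁ = ⌊(a₀+mₖ₊₁)/dₖ₊₁⌋:
  k=1: m=29, d=47, a=1
  k=2: m=18, d=12, a=3
  k=3: m=18, d=47, a=1
  k=4: m=29, d=1, a=58
d=1 and a=2a₀=58 at k=4, so the next step gives (m, d) = (29, 47) again — its k=1 value — and the period has length 4.

[29; 1, 3, 1, 58]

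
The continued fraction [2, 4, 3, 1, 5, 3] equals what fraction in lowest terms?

Fold from the inside: start with 3/1.
  5 + 1/3 = 16/3
  1 + 3/16 = 19/16
  3 + 16/19 = 73/19
  4 + 19/73 = 311/73
  2 + 73/311 = 695/311

695/311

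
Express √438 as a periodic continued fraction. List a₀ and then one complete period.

[20; 1, 12, 1, 40]

a₀ = ⌊√438⌋ = 20.
With m₀=0, d₀=1 and mₖ₊₁ = dₖaₖ − mₖ, dₖ₊₁ = (n − mₖ₊₁²)/dₖ, aₖ₊₁ = ⌊(a₀+mₖ₊₁)/dₖ₊₁⌋:
  k=1: m=20, d=38, a=1
  k=2: m=18, d=3, a=12
  k=3: m=18, d=38, a=1
  k=4: m=20, d=1, a=40
d=1 and a=2a₀=40 at k=4, so the next step gives (m, d) = (20, 38) again — its k=1 value — and the period has length 4.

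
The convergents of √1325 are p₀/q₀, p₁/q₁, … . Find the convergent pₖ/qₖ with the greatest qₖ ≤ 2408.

66249/1820

√1325 = [36; 2, 2, 72, …] (period length 3).
Convergents:
  p_0/q_0 = 36/1
  p_1/q_1 = 73/2
  p_2/q_2 = 182/5
  p_3/q_3 = 13177/362
  p_4/q_4 = 26536/729
  p_5/q_5 = 66249/1820
  p_6/q_6 = 4796464/131769
q_5 = 1820 ≤ 2408 < 131769 = q_6, so the answer is 66249/1820.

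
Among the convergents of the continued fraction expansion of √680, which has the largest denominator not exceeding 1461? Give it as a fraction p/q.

√680 = [26; 13, 52, …] (period length 2).
Convergents:
  p_0/q_0 = 26/1
  p_1/q_1 = 339/13
  p_2/q_2 = 17654/677
  p_3/q_3 = 229841/8814
q_2 = 677 ≤ 1461 < 8814 = q_3, so the answer is 17654/677.

17654/677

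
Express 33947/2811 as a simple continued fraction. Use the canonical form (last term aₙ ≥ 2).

33947 = 12·2811 + 215
2811 = 13·215 + 16
215 = 13·16 + 7
16 = 2·7 + 2
7 = 3·2 + 1
2 = 2·1 + 0  (stop)
So 33947/2811 = [12; 13, 13, 2, 3, 2].

[12; 13, 13, 2, 3, 2]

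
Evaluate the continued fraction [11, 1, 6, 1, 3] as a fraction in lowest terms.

368/31

Fold from the inside: start with 3/1.
  1 + 1/3 = 4/3
  6 + 3/4 = 27/4
  1 + 4/27 = 31/27
  11 + 27/31 = 368/31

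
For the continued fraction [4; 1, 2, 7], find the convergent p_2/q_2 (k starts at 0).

Using pₖ = aₖpₖ₋₁ + pₖ₋₂, qₖ = aₖqₖ₋₁ + qₖ₋₂ (with p₋₁=1, p₋₂=0, q₋₁=0, q₋₂=1):
  k=0: a=4, p=4, q=1
  k=1: a=1, p=5, q=1
  k=2: a=2, p=14, q=3

14/3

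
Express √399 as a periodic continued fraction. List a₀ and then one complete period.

[19; 1, 38]

a₀ = ⌊√399⌋ = 19.
With m₀=0, d₀=1 and mₖ₊₁ = dₖaₖ − mₖ, dₖ₊₁ = (n − mₖ₊₁²)/dₖ, aₖ₊₁ = ⌊(a₀+mₖ₊₁)/dₖ₊₁⌋:
  k=1: m=19, d=38, a=1
  k=2: m=19, d=1, a=38
d=1 and a=2a₀=38 at k=2, so the next step gives (m, d) = (19, 38) again — its k=1 value — and the period has length 2.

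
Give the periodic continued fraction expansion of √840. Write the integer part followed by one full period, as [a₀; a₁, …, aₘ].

[28; 1, 56]

a₀ = ⌊√840⌋ = 28.
With m₀=0, d₀=1 and mₖ₊₁ = dₖaₖ − mₖ, dₖ₊₁ = (n − mₖ₊₁²)/dₖ, aₖ₊₁ = ⌊(a₀+mₖ₊₁)/dₖ₊₁⌋:
  k=1: m=28, d=56, a=1
  k=2: m=28, d=1, a=56
d=1 and a=2a₀=56 at k=2, so the next step gives (m, d) = (28, 56) again — its k=1 value — and the period has length 2.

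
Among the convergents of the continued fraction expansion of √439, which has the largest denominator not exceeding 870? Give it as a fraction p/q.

18019/860

√439 = [20; 1, 19, 1, 40, …] (period length 4).
Convergents:
  p_0/q_0 = 20/1
  p_1/q_1 = 21/1
  p_2/q_2 = 419/20
  p_3/q_3 = 440/21
  p_4/q_4 = 18019/860
  p_5/q_5 = 18459/881
q_4 = 860 ≤ 870 < 881 = q_5, so the answer is 18019/860.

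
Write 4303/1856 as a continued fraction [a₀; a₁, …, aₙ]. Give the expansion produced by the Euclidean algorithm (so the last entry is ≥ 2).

[2; 3, 7, 8, 3, 3]

4303 = 2×1856 + 591
1856 = 3×591 + 83
591 = 7×83 + 10
83 = 8×10 + 3
10 = 3×3 + 1
3 = 3×1 + 0  (stop)
So 4303/1856 = [2; 3, 7, 8, 3, 3].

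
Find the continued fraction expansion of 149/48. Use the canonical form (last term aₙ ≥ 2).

[3; 9, 1, 1, 2]

149 = 3·48 + 5
48 = 9·5 + 3
5 = 1·3 + 2
3 = 1·2 + 1
2 = 2·1 + 0  (stop)
So 149/48 = [3; 9, 1, 1, 2].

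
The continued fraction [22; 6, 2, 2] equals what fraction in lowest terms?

Fold from the inside: start with 2/1.
  2 + 1/2 = 5/2
  6 + 2/5 = 32/5
  22 + 5/32 = 709/32

709/32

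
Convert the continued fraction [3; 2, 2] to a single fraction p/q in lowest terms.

Using pₖ = aₖpₖ₋₁ + pₖ₋₂ and qₖ = aₖqₖ₋₁ + qₖ₋₂:
  k=0: a=3, p=3, q=1
  k=1: a=2, p=7, q=2
  k=2: a=2, p=17, q=5

17/5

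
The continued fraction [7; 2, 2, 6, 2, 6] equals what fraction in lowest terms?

Using pₖ = aₖpₖ₋₁ + pₖ₋₂ and qₖ = aₖqₖ₋₁ + qₖ₋₂:
  k=0: a=7, p=7, q=1
  k=1: a=2, p=15, q=2
  k=2: a=2, p=37, q=5
  k=3: a=6, p=237, q=32
  k=4: a=2, p=511, q=69
  k=5: a=6, p=3303, q=446

3303/446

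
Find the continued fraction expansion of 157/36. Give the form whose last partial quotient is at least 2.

[4; 2, 1, 3, 3]

157 = 4*36 + 13
36 = 2*13 + 10
13 = 1*10 + 3
10 = 3*3 + 1
3 = 3*1 + 0  (stop)
So 157/36 = [4; 2, 1, 3, 3].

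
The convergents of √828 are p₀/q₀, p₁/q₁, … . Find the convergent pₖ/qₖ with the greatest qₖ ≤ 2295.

65348/2271

√828 = [28; 1, 3, 2, 3, 1, 56, …] (period length 6).
Convergents:
  p_0/q_0 = 28/1
  p_1/q_1 = 29/1
  p_2/q_2 = 115/4
  p_3/q_3 = 259/9
  p_4/q_4 = 892/31
  p_5/q_5 = 1151/40
  p_6/q_6 = 65348/2271
  p_7/q_7 = 66499/2311
q_6 = 2271 ≤ 2295 < 2311 = q_7, so the answer is 65348/2271.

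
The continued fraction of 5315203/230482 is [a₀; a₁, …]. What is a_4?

5315203 = 23·230482 + 14117   →  a_0 = 23
230482 = 16·14117 + 4610   →  a_1 = 16
14117 = 3·4610 + 287   →  a_2 = 3
4610 = 16·287 + 18   →  a_3 = 16
287 = 15·18 + 17   →  a_4 = 15

15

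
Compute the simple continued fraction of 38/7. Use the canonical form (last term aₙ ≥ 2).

[5; 2, 3]

38 = 5×7 + 3
7 = 2×3 + 1
3 = 3×1 + 0  (stop)
So 38/7 = [5; 2, 3].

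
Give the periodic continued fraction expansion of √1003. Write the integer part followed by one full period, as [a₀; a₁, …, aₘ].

[31; 1, 2, 31, 2, 1, 62]

a₀ = ⌊√1003⌋ = 31.
With m₀=0, d₀=1 and mₖ₊₁ = dₖaₖ − mₖ, dₖ₊₁ = (n − mₖ₊₁²)/dₖ, aₖ₊₁ = ⌊(a₀+mₖ₊₁)/dₖ₊₁⌋:
  k=1: m=31, d=42, a=1
  k=2: m=11, d=21, a=2
  k=3: m=31, d=2, a=31
  k=4: m=31, d=21, a=2
  k=5: m=11, d=42, a=1
  k=6: m=31, d=1, a=62
d=1 and a=2a₀=62 at k=6, so the next step gives (m, d) = (31, 42) again — its k=1 value — and the period has length 6.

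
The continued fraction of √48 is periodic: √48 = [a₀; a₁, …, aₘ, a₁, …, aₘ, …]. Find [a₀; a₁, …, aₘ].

a₀ = ⌊√48⌋ = 6.
With m₀=0, d₀=1 and mₖ₊₁ = dₖaₖ − mₖ, dₖ₊₁ = (n − mₖ₊₁²)/dₖ, aₖ₊₁ = ⌊(a₀+mₖ₊₁)/dₖ₊₁⌋:
  k=1: m=6, d=12, a=1
  k=2: m=6, d=1, a=12
d=1 and a=2a₀=12 at k=2, so the next step gives (m, d) = (6, 12) again — its k=1 value — and the period has length 2.

[6; 1, 12]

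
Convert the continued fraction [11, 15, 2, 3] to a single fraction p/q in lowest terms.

Using pₖ = aₖpₖ₋₁ + pₖ₋₂ and qₖ = aₖqₖ₋₁ + qₖ₋₂:
  k=0: a=11, p=11, q=1
  k=1: a=15, p=166, q=15
  k=2: a=2, p=343, q=31
  k=3: a=3, p=1195, q=108

1195/108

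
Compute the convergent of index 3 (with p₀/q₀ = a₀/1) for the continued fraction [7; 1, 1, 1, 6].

Using pₖ = aₖpₖ₋₁ + pₖ₋₂, qₖ = aₖqₖ₋₁ + qₖ₋₂ (with p₋₁=1, p₋₂=0, q₋₁=0, q₋₂=1):
  k=0: a=7, p=7, q=1
  k=1: a=1, p=8, q=1
  k=2: a=1, p=15, q=2
  k=3: a=1, p=23, q=3

23/3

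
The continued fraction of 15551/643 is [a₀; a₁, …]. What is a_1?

5

15551 = 24·643 + 119   →  a_0 = 24
643 = 5·119 + 48   →  a_1 = 5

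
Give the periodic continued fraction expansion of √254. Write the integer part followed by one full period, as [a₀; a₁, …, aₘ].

a₀ = ⌊√254⌋ = 15.
With m₀=0, d₀=1 and mₖ₊₁ = dₖaₖ − mₖ, dₖ₊₁ = (n − mₖ₊₁²)/dₖ, aₖ₊₁ = ⌊(a₀+mₖ₊₁)/dₖ₊₁⌋:
  k=1: m=15, d=29, a=1
  k=2: m=14, d=2, a=14
  k=3: m=14, d=29, a=1
  k=4: m=15, d=1, a=30
d=1 and a=2a₀=30 at k=4, so the next step gives (m, d) = (15, 29) again — its k=1 value — and the period has length 4.

[15; 1, 14, 1, 30]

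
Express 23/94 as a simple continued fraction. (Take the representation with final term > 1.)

23 = 0*94 + 23
94 = 4*23 + 2
23 = 11*2 + 1
2 = 2*1 + 0  (stop)
So 23/94 = [0; 4, 11, 2].

[0; 4, 11, 2]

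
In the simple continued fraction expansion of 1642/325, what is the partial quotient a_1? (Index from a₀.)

19

1642 = 5·325 + 17   →  a_0 = 5
325 = 19·17 + 2   →  a_1 = 19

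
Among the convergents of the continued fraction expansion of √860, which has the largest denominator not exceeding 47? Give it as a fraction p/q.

1261/43

√860 = [29; 3, 14, 3, 58, …] (period length 4).
Convergents:
  p_0/q_0 = 29/1
  p_1/q_1 = 88/3
  p_2/q_2 = 1261/43
  p_3/q_3 = 3871/132
q_2 = 43 ≤ 47 < 132 = q_3, so the answer is 1261/43.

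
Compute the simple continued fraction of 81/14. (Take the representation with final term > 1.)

[5; 1, 3, 1, 2]

81 = 5×14 + 11
14 = 1×11 + 3
11 = 3×3 + 2
3 = 1×2 + 1
2 = 2×1 + 0  (stop)
So 81/14 = [5; 1, 3, 1, 2].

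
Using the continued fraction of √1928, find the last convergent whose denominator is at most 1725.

√1928 = [43; 1, 9, 1, 86, …] (period length 4).
Convergents:
  p_0/q_0 = 43/1
  p_1/q_1 = 44/1
  p_2/q_2 = 439/10
  p_3/q_3 = 483/11
  p_4/q_4 = 41977/956
  p_5/q_5 = 42460/967
  p_6/q_6 = 424117/9659
q_5 = 967 ≤ 1725 < 9659 = q_6, so the answer is 42460/967.

42460/967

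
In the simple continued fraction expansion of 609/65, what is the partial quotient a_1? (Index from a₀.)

2

609 = 9·65 + 24   →  a_0 = 9
65 = 2·24 + 17   →  a_1 = 2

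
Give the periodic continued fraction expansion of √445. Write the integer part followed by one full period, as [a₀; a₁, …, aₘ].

[21; 10, 1, 1, 10, 42]

a₀ = ⌊√445⌋ = 21.
With m₀=0, d₀=1 and mₖ₊₁ = dₖaₖ − mₖ, dₖ₊₁ = (n − mₖ₊₁²)/dₖ, aₖ₊₁ = ⌊(a₀+mₖ₊₁)/dₖ₊₁⌋:
  k=1: m=21, d=4, a=10
  k=2: m=19, d=21, a=1
  k=3: m=2, d=21, a=1
  k=4: m=19, d=4, a=10
  k=5: m=21, d=1, a=42
d=1 and a=2a₀=42 at k=5, so the next step gives (m, d) = (21, 4) again — its k=1 value — and the period has length 5.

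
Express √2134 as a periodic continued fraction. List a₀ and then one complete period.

[46; 5, 8, 5, 92]

a₀ = ⌊√2134⌋ = 46.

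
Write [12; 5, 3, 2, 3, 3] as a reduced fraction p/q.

5095/418

Using pₖ = aₖpₖ₋₁ + pₖ₋₂ and qₖ = aₖqₖ₋₁ + qₖ₋₂:
  k=0: a=12, p=12, q=1
  k=1: a=5, p=61, q=5
  k=2: a=3, p=195, q=16
  k=3: a=2, p=451, q=37
  k=4: a=3, p=1548, q=127
  k=5: a=3, p=5095, q=418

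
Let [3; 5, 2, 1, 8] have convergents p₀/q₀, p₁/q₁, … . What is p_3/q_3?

Using pₖ = aₖpₖ₋₁ + pₖ₋₂, qₖ = aₖqₖ₋₁ + qₖ₋₂ (with p₋₁=1, p₋₂=0, q₋₁=0, q₋₂=1):
  k=0: a=3, p=3, q=1
  k=1: a=5, p=16, q=5
  k=2: a=2, p=35, q=11
  k=3: a=1, p=51, q=16

51/16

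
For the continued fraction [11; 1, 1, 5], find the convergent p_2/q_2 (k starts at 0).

Using pₖ = aₖpₖ₋₁ + pₖ₋₂, qₖ = aₖqₖ₋₁ + qₖ₋₂ (with p₋₁=1, p₋₂=0, q₋₁=0, q₋₂=1):
  k=0: a=11, p=11, q=1
  k=1: a=1, p=12, q=1
  k=2: a=1, p=23, q=2

23/2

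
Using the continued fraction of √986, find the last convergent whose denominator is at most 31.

157/5

√986 = [31; 2, 2, 62, …] (period length 3).
Convergents:
  p_0/q_0 = 31/1
  p_1/q_1 = 63/2
  p_2/q_2 = 157/5
  p_3/q_3 = 9797/312
q_2 = 5 ≤ 31 < 312 = q_3, so the answer is 157/5.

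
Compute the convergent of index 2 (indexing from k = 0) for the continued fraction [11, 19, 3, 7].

Using pₖ = aₖpₖ₋₁ + pₖ₋₂, qₖ = aₖqₖ₋₁ + qₖ₋₂ (with p₋₁=1, p₋₂=0, q₋₁=0, q₋₂=1):
  k=0: a=11, p=11, q=1
  k=1: a=19, p=210, q=19
  k=2: a=3, p=641, q=58

641/58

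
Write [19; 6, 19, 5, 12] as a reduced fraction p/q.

Fold from the inside: start with 12/1.
  5 + 1/12 = 61/12
  19 + 12/61 = 1171/61
  6 + 61/1171 = 7087/1171
  19 + 1171/7087 = 135824/7087

135824/7087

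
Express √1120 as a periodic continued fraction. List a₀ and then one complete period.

a₀ = ⌊√1120⌋ = 33.

[33; 2, 6, 1, 15, 1, 6, 2, 66]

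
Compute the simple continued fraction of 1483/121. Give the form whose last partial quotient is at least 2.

[12; 3, 1, 9, 3]

1483 = 12·121 + 31
121 = 3·31 + 28
31 = 1·28 + 3
28 = 9·3 + 1
3 = 3·1 + 0  (stop)
So 1483/121 = [12; 3, 1, 9, 3].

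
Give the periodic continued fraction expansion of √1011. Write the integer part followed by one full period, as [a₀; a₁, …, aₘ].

[31; 1, 3, 1, 9, 1, 3, 1, 62]

a₀ = ⌊√1011⌋ = 31.
With m₀=0, d₀=1 and mₖ₊₁ = dₖaₖ − mₖ, dₖ₊₁ = (n − mₖ₊₁²)/dₖ, aₖ₊₁ = ⌊(a₀+mₖ₊₁)/dₖ₊₁⌋:
  k=1: m=31, d=50, a=1
  k=2: m=19, d=13, a=3
  k=3: m=20, d=47, a=1
  k=4: m=27, d=6, a=9
  k=5: m=27, d=47, a=1
  k=6: m=20, d=13, a=3
  k=7: m=19, d=50, a=1
  k=8: m=31, d=1, a=62
d=1 and a=2a₀=62 at k=8, so the next step gives (m, d) = (31, 50) again — its k=1 value — and the period has length 8.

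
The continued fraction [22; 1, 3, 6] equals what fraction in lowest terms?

Using pₖ = aₖpₖ₋₁ + pₖ₋₂ and qₖ = aₖqₖ₋₁ + qₖ₋₂:
  k=0: a=22, p=22, q=1
  k=1: a=1, p=23, q=1
  k=2: a=3, p=91, q=4
  k=3: a=6, p=569, q=25

569/25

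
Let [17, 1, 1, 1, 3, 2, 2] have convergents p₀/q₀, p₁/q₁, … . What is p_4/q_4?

Using pₖ = aₖpₖ₋₁ + pₖ₋₂, qₖ = aₖqₖ₋₁ + qₖ₋₂ (with p₋₁=1, p₋₂=0, q₋₁=0, q₋₂=1):
  k=0: a=17, p=17, q=1
  k=1: a=1, p=18, q=1
  k=2: a=1, p=35, q=2
  k=3: a=1, p=53, q=3
  k=4: a=3, p=194, q=11

194/11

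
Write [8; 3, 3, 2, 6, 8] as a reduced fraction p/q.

10023/1207

Fold from the inside: start with 8/1.
  6 + 1/8 = 49/8
  2 + 8/49 = 106/49
  3 + 49/106 = 367/106
  3 + 106/367 = 1207/367
  8 + 367/1207 = 10023/1207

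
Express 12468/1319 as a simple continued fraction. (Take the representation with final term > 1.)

12468 = 9·1319 + 597
1319 = 2·597 + 125
597 = 4·125 + 97
125 = 1·97 + 28
97 = 3·28 + 13
28 = 2·13 + 2
13 = 6·2 + 1
2 = 2·1 + 0  (stop)
So 12468/1319 = [9; 2, 4, 1, 3, 2, 6, 2].

[9; 2, 4, 1, 3, 2, 6, 2]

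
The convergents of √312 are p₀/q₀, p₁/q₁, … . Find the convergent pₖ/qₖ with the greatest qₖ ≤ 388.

√312 = [17; 1, 1, 1, 34, …] (period length 4).
Convergents:
  p_0/q_0 = 17/1
  p_1/q_1 = 18/1
  p_2/q_2 = 35/2
  p_3/q_3 = 53/3
  p_4/q_4 = 1837/104
  p_5/q_5 = 1890/107
  p_6/q_6 = 3727/211
  p_7/q_7 = 5617/318
  p_8/q_8 = 194705/11023
q_7 = 318 ≤ 388 < 11023 = q_8, so the answer is 5617/318.

5617/318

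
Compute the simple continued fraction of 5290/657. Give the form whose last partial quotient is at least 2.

5290 = 8×657 + 34
657 = 19×34 + 11
34 = 3×11 + 1
11 = 11×1 + 0  (stop)
So 5290/657 = [8; 19, 3, 11].

[8; 19, 3, 11]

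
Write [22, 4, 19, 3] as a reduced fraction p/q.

Fold from the inside: start with 3/1.
  19 + 1/3 = 58/3
  4 + 3/58 = 235/58
  22 + 58/235 = 5228/235

5228/235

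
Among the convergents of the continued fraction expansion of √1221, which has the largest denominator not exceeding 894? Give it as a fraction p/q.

√1221 = [34; 1, 16, 2, 16, 1, 68, …] (period length 6).
Convergents:
  p_0/q_0 = 34/1
  p_1/q_1 = 35/1
  p_2/q_2 = 594/17
  p_3/q_3 = 1223/35
  p_4/q_4 = 20162/577
  p_5/q_5 = 21385/612
  p_6/q_6 = 1474342/42193
q_5 = 612 ≤ 894 < 42193 = q_6, so the answer is 21385/612.

21385/612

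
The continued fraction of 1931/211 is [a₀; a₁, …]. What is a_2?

1

1931 = 9·211 + 32   →  a_0 = 9
211 = 6·32 + 19   →  a_1 = 6
32 = 1·19 + 13   →  a_2 = 1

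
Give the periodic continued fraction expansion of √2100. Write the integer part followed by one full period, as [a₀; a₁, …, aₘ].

[45; 1, 4, 1, 2, 1, 4, 1, 90]

a₀ = ⌊√2100⌋ = 45.
With m₀=0, d₀=1 and mₖ₊₁ = dₖaₖ − mₖ, dₖ₊₁ = (n − mₖ₊₁²)/dₖ, aₖ₊₁ = ⌊(a₀+mₖ₊₁)/dₖ₊₁⌋:
  k=1: m=45, d=75, a=1
  k=2: m=30, d=16, a=4
  k=3: m=34, d=59, a=1
  k=4: m=25, d=25, a=2
  k=5: m=25, d=59, a=1
  k=6: m=34, d=16, a=4
  k=7: m=30, d=75, a=1
  k=8: m=45, d=1, a=90
d=1 and a=2a₀=90 at k=8, so the next step gives (m, d) = (45, 75) again — its k=1 value — and the period has length 8.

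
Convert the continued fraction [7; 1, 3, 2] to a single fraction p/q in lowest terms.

Fold from the inside: start with 2/1.
  3 + 1/2 = 7/2
  1 + 2/7 = 9/7
  7 + 7/9 = 70/9

70/9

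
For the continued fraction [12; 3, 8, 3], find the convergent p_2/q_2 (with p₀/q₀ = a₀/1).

Using pₖ = aₖpₖ₋₁ + pₖ₋₂, qₖ = aₖqₖ₋₁ + qₖ₋₂ (with p₋₁=1, p₋₂=0, q₋₁=0, q₋₂=1):
  k=0: a=12, p=12, q=1
  k=1: a=3, p=37, q=3
  k=2: a=8, p=308, q=25

308/25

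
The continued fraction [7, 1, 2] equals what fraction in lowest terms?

Fold from the inside: start with 2/1.
  1 + 1/2 = 3/2
  7 + 2/3 = 23/3

23/3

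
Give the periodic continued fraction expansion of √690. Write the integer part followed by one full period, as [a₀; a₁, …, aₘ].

[26; 3, 1, 2, 1, 3, 52]

a₀ = ⌊√690⌋ = 26.
With m₀=0, d₀=1 and mₖ₊₁ = dₖaₖ − mₖ, dₖ₊₁ = (n − mₖ₊₁²)/dₖ, aₖ₊₁ = ⌊(a₀+mₖ₊₁)/dₖ₊₁⌋:
  k=1: m=26, d=14, a=3
  k=2: m=16, d=31, a=1
  k=3: m=15, d=15, a=2
  k=4: m=15, d=31, a=1
  k=5: m=16, d=14, a=3
  k=6: m=26, d=1, a=52
d=1 and a=2a₀=52 at k=6, so the next step gives (m, d) = (26, 14) again — its k=1 value — and the period has length 6.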